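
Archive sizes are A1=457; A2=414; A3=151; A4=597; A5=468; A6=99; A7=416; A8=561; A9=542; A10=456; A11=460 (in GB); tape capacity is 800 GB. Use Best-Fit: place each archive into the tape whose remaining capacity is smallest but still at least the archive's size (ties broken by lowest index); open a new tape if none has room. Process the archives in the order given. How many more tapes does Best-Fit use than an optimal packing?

0

Best-Fit: [457,151,99] [414] [597] [468] [416] [561] [542] [456] [460] → 9 tapes.
9 archives exceed 400 GB (half the capacity), and no two of those can share a tape, so at least 9 tapes are needed.
So 9 is already optimal.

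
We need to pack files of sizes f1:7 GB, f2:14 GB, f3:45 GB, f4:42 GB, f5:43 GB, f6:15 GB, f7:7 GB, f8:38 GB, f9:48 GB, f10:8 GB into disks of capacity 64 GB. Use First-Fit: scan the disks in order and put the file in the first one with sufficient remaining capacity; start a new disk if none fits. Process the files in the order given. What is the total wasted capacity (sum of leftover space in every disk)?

53

disk 1: place f1 (7 GB), 57 GB left
disk 1: place f2 (14 GB), 43 GB left
disk 2: place f3 (45 GB), 19 GB left
disk 1: place f4 (42 GB), 1 GB left
disk 3: place f5 (43 GB), 21 GB left
disk 2: place f6 (15 GB), 4 GB left
disk 3: place f7 (7 GB), 14 GB left
disk 4: place f8 (38 GB), 26 GB left
disk 5: place f9 (48 GB), 16 GB left
disk 3: place f10 (8 GB), 6 GB left
5 disks × 64 GB = 320 GB; used 267 GB; unused 53 GB.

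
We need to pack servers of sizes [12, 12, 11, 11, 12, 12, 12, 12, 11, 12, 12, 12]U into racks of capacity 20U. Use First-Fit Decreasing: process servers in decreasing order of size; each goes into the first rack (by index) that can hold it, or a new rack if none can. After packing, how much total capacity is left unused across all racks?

Sorted descending: 12, 12, 12, 12, 12, 12, 12, 12, 12, 11, 11, 11.
Put 12U in rack 1; 8U remain.
Put 12U in rack 2; 8U remain.
Put 12U in rack 3; 8U remain.
Put 12U in rack 4; 8U remain.
Put 12U in rack 5; 8U remain.
Put 12U in rack 6; 8U remain.
Put 12U in rack 7; 8U remain.
Put 12U in rack 8; 8U remain.
Put 12U in rack 9; 8U remain.
Put 11U in rack 10; 9U remain.
Put 11U in rack 11; 9U remain.
Put 11U in rack 12; 9U remain.
12 racks × 20U = 240U; used 141U; unused 99U.

99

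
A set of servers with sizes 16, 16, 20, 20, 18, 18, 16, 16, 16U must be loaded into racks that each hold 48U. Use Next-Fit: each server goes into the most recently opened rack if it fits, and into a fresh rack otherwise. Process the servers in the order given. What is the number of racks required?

4 racks

rack 1: place 16U, 32U left
rack 1: place 16U, 16U left
rack 2: place 20U, 28U left
rack 2: place 20U, 8U left
rack 3: place 18U, 30U left
rack 3: place 18U, 12U left
rack 4: place 16U, 32U left
rack 4: place 16U, 16U left
rack 4: place 16U, 0U left
Final racks: [16,16] [20,20] [18,18] [16,16,16].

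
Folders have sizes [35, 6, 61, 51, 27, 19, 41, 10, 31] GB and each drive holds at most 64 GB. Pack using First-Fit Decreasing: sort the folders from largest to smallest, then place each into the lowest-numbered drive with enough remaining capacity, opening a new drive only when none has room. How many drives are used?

5 drives

Sorted descending: 61, 51, 41, 35, 31, 27, 19, 10, 6.
drive 1: place 61 GB, 3 GB left
drive 2: place 51 GB, 13 GB left
drive 3: place 41 GB, 23 GB left
drive 4: place 35 GB, 29 GB left
drive 5: place 31 GB, 33 GB left
drive 4: place 27 GB, 2 GB left
drive 3: place 19 GB, 4 GB left
drive 2: place 10 GB, 3 GB left
drive 5: place 6 GB, 27 GB left
Final drives: [61] [51,10] [41,19] [35,27] [31,6].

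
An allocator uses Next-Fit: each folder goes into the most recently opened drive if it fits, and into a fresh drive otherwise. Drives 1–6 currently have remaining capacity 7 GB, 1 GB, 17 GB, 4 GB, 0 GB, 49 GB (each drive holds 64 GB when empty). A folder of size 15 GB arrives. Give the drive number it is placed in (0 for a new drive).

6

Next-Fit only looks at drive 6, which has 49 GB free.
15 GB fits there.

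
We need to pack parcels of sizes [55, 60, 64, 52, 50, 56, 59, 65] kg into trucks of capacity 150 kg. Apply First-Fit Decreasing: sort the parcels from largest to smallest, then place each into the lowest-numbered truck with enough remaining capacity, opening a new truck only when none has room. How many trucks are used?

Sorted descending: 65, 64, 60, 59, 56, 55, 52, 50.
truck 1: place 65 kg, 85 kg left
truck 1: place 64 kg, 21 kg left
truck 2: place 60 kg, 90 kg left
truck 2: place 59 kg, 31 kg left
truck 3: place 56 kg, 94 kg left
truck 3: place 55 kg, 39 kg left
truck 4: place 52 kg, 98 kg left
truck 4: place 50 kg, 48 kg left
Final trucks: [65,64] [60,59] [56,55] [52,50].

4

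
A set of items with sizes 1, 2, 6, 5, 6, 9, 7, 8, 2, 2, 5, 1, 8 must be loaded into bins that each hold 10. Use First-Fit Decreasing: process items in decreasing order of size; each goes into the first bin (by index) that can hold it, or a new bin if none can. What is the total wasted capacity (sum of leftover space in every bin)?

Sorted descending: 9, 8, 8, 7, 6, 6, 5, 5, 2, 2, 2, 1, 1.
9 → bin 1 (remaining 1)
8 → bin 2 (remaining 2)
8 → bin 3 (remaining 2)
7 → bin 4 (remaining 3)
6 → bin 5 (remaining 4)
6 → bin 6 (remaining 4)
5 → bin 7 (remaining 5)
5 → bin 7 (remaining 0)
2 → bin 2 (remaining 0)
2 → bin 3 (remaining 0)
2 → bin 4 (remaining 1)
1 → bin 1 (remaining 0)
1 → bin 4 (remaining 0)
7 bins × 10 = 70; used 62; unused 8.

8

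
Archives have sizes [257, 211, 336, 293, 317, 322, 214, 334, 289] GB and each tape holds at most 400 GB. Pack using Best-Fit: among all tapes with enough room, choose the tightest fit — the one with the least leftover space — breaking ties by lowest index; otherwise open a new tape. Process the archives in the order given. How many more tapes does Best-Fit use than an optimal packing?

Best-Fit: [257] [211] [336] [293] [317] [322] [214] [334] [289] → 9 tapes.
9 archives exceed 200 GB (half the capacity), and no two of those can share a tape, so at least 9 tapes are needed.
So 9 is already optimal.

0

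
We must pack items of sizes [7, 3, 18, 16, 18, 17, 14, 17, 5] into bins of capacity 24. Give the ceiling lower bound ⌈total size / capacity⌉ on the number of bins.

Total size = 7 + 3 + 18 + 16 + 18 + 17 + 14 + 17 + 5 = 115.
⌈115 / 24⌉ = 5.

5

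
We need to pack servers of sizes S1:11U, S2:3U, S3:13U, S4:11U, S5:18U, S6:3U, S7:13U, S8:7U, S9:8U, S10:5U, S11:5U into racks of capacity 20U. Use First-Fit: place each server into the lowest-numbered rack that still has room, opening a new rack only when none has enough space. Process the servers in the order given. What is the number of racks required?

6

Put S1 (11U) in rack 1; 9U remain.
Put S2 (3U) in rack 1; 6U remain.
Put S3 (13U) in rack 2; 7U remain.
Put S4 (11U) in rack 3; 9U remain.
Put S5 (18U) in rack 4; 2U remain.
Put S6 (3U) in rack 1; 3U remain.
Put S7 (13U) in rack 5; 7U remain.
Put S8 (7U) in rack 2; 0U remain.
Put S9 (8U) in rack 3; 1U remain.
Put S10 (5U) in rack 5; 2U remain.
Put S11 (5U) in rack 6; 15U remain.
Final racks: [11,3,3] [13,7] [11,8] [18] [13,5] [5].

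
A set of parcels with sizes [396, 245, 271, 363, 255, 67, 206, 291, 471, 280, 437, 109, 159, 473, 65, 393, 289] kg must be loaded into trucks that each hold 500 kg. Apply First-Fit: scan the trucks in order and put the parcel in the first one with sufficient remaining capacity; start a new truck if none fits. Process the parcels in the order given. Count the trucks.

11

Put 396 kg in truck 1; 104 kg remain.
Put 245 kg in truck 2; 255 kg remain.
Put 271 kg in truck 3; 229 kg remain.
Put 363 kg in truck 4; 137 kg remain.
Put 255 kg in truck 2; 0 kg remain.
Put 67 kg in truck 1; 37 kg remain.
Put 206 kg in truck 3; 23 kg remain.
Put 291 kg in truck 5; 209 kg remain.
Put 471 kg in truck 6; 29 kg remain.
Put 280 kg in truck 7; 220 kg remain.
Put 437 kg in truck 8; 63 kg remain.
Put 109 kg in truck 4; 28 kg remain.
Put 159 kg in truck 5; 50 kg remain.
Put 473 kg in truck 9; 27 kg remain.
Put 65 kg in truck 7; 155 kg remain.
Put 393 kg in truck 10; 107 kg remain.
Put 289 kg in truck 11; 211 kg remain.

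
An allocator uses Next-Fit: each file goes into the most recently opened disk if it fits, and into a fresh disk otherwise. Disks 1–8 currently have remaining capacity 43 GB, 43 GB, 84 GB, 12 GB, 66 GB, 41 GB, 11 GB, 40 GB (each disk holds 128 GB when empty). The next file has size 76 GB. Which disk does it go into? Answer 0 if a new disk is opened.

Next-Fit only looks at disk 8, which has 40 GB free.
76 GB does not fit, so a new disk is opened.

0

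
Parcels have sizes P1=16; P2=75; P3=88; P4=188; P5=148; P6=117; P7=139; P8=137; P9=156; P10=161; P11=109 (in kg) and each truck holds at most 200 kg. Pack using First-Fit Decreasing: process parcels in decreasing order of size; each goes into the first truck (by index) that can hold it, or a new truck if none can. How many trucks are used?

Sorted descending: 188, 161, 156, 148, 139, 137, 117, 109, 88, 75, 16.
188 kg → truck 1 (remaining 12 kg)
161 kg → truck 2 (remaining 39 kg)
156 kg → truck 3 (remaining 44 kg)
148 kg → truck 4 (remaining 52 kg)
139 kg → truck 5 (remaining 61 kg)
137 kg → truck 6 (remaining 63 kg)
117 kg → truck 7 (remaining 83 kg)
109 kg → truck 8 (remaining 91 kg)
88 kg → truck 8 (remaining 3 kg)
75 kg → truck 7 (remaining 8 kg)
16 kg → truck 2 (remaining 23 kg)

8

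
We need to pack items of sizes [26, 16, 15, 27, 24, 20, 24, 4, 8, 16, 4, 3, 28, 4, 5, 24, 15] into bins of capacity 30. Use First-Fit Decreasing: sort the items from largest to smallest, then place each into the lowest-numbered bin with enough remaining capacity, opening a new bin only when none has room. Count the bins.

Sorted descending: 28, 27, 26, 24, 24, 24, 20, 16, 16, 15, 15, 8, 5, 4, 4, 4, 3.
bin 1: place 28, 2 left
bin 2: place 27, 3 left
bin 3: place 26, 4 left
bin 4: place 24, 6 left
bin 5: place 24, 6 left
bin 6: place 24, 6 left
bin 7: place 20, 10 left
bin 8: place 16, 14 left
bin 9: place 16, 14 left
bin 10: place 15, 15 left
bin 10: place 15, 0 left
bin 7: place 8, 2 left
bin 4: place 5, 1 left
bin 3: place 4, 0 left
bin 5: place 4, 2 left
bin 6: place 4, 2 left
bin 2: place 3, 0 left
Final bins: [28] [27,3] [26,4] [24,5] [24,4] [24,4] [20,8] [16] [16] [15,15].

10 bins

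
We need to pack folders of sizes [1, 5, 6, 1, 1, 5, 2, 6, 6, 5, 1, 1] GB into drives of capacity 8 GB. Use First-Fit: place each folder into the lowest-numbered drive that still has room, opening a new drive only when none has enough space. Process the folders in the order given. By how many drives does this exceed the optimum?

First-Fit: [1,5,1,1] [6,2] [5,1,1] [6] [6] [5] → 6 drives.
6 folders exceed 4 GB (half the capacity), and no two of those can share a drive, so at least 6 drives are needed.
So 6 is already optimal.

0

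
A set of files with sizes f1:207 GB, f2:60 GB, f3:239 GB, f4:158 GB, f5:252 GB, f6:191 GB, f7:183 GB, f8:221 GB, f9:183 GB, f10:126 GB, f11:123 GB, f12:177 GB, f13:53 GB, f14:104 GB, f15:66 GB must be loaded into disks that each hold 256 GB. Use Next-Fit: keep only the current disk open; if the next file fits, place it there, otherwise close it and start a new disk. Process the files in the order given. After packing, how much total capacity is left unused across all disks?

729

f1 (207 GB) → disk 1 (remaining 49 GB)
f2 (60 GB) → disk 2 (remaining 196 GB)
f3 (239 GB) → disk 3 (remaining 17 GB)
f4 (158 GB) → disk 4 (remaining 98 GB)
f5 (252 GB) → disk 5 (remaining 4 GB)
f6 (191 GB) → disk 6 (remaining 65 GB)
f7 (183 GB) → disk 7 (remaining 73 GB)
f8 (221 GB) → disk 8 (remaining 35 GB)
f9 (183 GB) → disk 9 (remaining 73 GB)
f10 (126 GB) → disk 10 (remaining 130 GB)
f11 (123 GB) → disk 10 (remaining 7 GB)
f12 (177 GB) → disk 11 (remaining 79 GB)
f13 (53 GB) → disk 11 (remaining 26 GB)
f14 (104 GB) → disk 12 (remaining 152 GB)
f15 (66 GB) → disk 12 (remaining 86 GB)
12 disks × 256 GB = 3072 GB; used 2343 GB; unused 729 GB.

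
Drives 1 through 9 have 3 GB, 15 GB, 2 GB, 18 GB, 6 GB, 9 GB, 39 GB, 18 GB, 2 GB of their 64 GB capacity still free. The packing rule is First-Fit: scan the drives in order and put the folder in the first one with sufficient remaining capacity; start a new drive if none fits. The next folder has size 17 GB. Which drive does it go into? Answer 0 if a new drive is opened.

Drives with room: drive 4 (18 GB), drive 7 (39 GB), drive 8 (18 GB).
The first with room is drive 4.

4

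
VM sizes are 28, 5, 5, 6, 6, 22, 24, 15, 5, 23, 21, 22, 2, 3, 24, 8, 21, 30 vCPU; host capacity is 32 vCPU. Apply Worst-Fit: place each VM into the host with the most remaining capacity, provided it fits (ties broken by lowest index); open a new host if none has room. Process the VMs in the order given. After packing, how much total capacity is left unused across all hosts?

28 vCPU → host 1 (remaining 4 vCPU)
5 vCPU → host 2 (remaining 27 vCPU)
5 vCPU → host 2 (remaining 22 vCPU)
6 vCPU → host 2 (remaining 16 vCPU)
6 vCPU → host 2 (remaining 10 vCPU)
22 vCPU → host 3 (remaining 10 vCPU)
24 vCPU → host 4 (remaining 8 vCPU)
15 vCPU → host 5 (remaining 17 vCPU)
5 vCPU → host 5 (remaining 12 vCPU)
23 vCPU → host 6 (remaining 9 vCPU)
21 vCPU → host 7 (remaining 11 vCPU)
22 vCPU → host 8 (remaining 10 vCPU)
2 vCPU → host 5 (remaining 10 vCPU)
3 vCPU → host 7 (remaining 8 vCPU)
24 vCPU → host 9 (remaining 8 vCPU)
8 vCPU → host 2 (remaining 2 vCPU)
21 vCPU → host 10 (remaining 11 vCPU)
30 vCPU → host 11 (remaining 2 vCPU)
11 hosts × 32 vCPU = 352 vCPU; used 270 vCPU; unused 82 vCPU.

82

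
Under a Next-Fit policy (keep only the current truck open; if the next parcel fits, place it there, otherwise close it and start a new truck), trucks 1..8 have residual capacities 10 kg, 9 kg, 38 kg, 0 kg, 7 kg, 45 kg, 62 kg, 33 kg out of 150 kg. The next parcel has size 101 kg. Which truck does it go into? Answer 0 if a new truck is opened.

Next-Fit only looks at truck 8, which has 33 kg free.
101 kg does not fit, so a new truck is opened.

0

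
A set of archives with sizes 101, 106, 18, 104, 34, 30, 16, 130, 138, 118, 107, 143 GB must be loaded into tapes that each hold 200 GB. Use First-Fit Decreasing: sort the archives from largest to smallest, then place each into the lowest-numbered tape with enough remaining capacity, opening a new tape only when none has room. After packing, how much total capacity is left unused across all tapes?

555

Sorted descending: 143, 138, 130, 118, 107, 106, 104, 101, 34, 30, 18, 16.
tape 1: place 143 GB, 57 GB left
tape 2: place 138 GB, 62 GB left
tape 3: place 130 GB, 70 GB left
tape 4: place 118 GB, 82 GB left
tape 5: place 107 GB, 93 GB left
tape 6: place 106 GB, 94 GB left
tape 7: place 104 GB, 96 GB left
tape 8: place 101 GB, 99 GB left
tape 1: place 34 GB, 23 GB left
tape 2: place 30 GB, 32 GB left
tape 1: place 18 GB, 5 GB left
tape 2: place 16 GB, 16 GB left
8 tapes × 200 GB = 1600 GB; used 1045 GB; unused 555 GB.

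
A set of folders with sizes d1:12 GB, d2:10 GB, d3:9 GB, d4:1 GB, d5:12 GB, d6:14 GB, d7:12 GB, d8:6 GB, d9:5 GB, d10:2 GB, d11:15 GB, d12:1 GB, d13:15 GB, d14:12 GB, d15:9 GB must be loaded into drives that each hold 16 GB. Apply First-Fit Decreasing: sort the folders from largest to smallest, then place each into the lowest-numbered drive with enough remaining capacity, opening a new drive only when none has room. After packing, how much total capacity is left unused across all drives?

Sorted descending: 15, 15, 14, 12, 12, 12, 12, 10, 9, 9, 6, 5, 2, 1, 1.
Put 15 GB in drive 1; 1 GB remain.
Put 15 GB in drive 2; 1 GB remain.
Put 14 GB in drive 3; 2 GB remain.
Put 12 GB in drive 4; 4 GB remain.
Put 12 GB in drive 5; 4 GB remain.
Put 12 GB in drive 6; 4 GB remain.
Put 12 GB in drive 7; 4 GB remain.
Put 10 GB in drive 8; 6 GB remain.
Put 9 GB in drive 9; 7 GB remain.
Put 9 GB in drive 10; 7 GB remain.
Put 6 GB in drive 8; 0 GB remain.
Put 5 GB in drive 9; 2 GB remain.
Put 2 GB in drive 3; 0 GB remain.
Put 1 GB in drive 1; 0 GB remain.
Put 1 GB in drive 2; 0 GB remain.
10 drives × 16 GB = 160 GB; used 135 GB; unused 25 GB.

25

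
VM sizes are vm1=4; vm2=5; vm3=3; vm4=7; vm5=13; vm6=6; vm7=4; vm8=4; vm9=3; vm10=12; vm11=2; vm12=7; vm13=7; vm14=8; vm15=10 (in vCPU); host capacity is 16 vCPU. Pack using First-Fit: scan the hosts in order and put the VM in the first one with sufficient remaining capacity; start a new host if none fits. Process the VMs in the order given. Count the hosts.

7

host 1: place vm1 (4 vCPU), 12 vCPU left
host 1: place vm2 (5 vCPU), 7 vCPU left
host 1: place vm3 (3 vCPU), 4 vCPU left
host 2: place vm4 (7 vCPU), 9 vCPU left
host 3: place vm5 (13 vCPU), 3 vCPU left
host 2: place vm6 (6 vCPU), 3 vCPU left
host 1: place vm7 (4 vCPU), 0 vCPU left
host 4: place vm8 (4 vCPU), 12 vCPU left
host 2: place vm9 (3 vCPU), 0 vCPU left
host 4: place vm10 (12 vCPU), 0 vCPU left
host 3: place vm11 (2 vCPU), 1 vCPU left
host 5: place vm12 (7 vCPU), 9 vCPU left
host 5: place vm13 (7 vCPU), 2 vCPU left
host 6: place vm14 (8 vCPU), 8 vCPU left
host 7: place vm15 (10 vCPU), 6 vCPU left
Final hosts: [4,5,3,4] [7,6,3] [13,2] [4,12] [7,7] [8] [10].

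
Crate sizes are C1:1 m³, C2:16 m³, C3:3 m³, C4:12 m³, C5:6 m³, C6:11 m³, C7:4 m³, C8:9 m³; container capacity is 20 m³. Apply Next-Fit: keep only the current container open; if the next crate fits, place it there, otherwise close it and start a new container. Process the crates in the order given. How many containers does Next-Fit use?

Put C1 (1 m³) in container 1; 19 m³ remain.
Put C2 (16 m³) in container 1; 3 m³ remain.
Put C3 (3 m³) in container 1; 0 m³ remain.
Put C4 (12 m³) in container 2; 8 m³ remain.
Put C5 (6 m³) in container 2; 2 m³ remain.
Put C6 (11 m³) in container 3; 9 m³ remain.
Put C7 (4 m³) in container 3; 5 m³ remain.
Put C8 (9 m³) in container 4; 11 m³ remain.

4 containers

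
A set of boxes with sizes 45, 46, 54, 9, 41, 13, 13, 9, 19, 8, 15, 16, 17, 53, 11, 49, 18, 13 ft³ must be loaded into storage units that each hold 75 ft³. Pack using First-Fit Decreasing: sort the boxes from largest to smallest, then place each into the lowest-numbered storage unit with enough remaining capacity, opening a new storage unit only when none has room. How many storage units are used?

7

Sorted descending: 54, 53, 49, 46, 45, 41, 19, 18, 17, 16, 15, 13, 13, 13, 11, 9, 9, 8.
storage unit 1: place 54 ft³, 21 ft³ left
storage unit 2: place 53 ft³, 22 ft³ left
storage unit 3: place 49 ft³, 26 ft³ left
storage unit 4: place 46 ft³, 29 ft³ left
storage unit 5: place 45 ft³, 30 ft³ left
storage unit 6: place 41 ft³, 34 ft³ left
storage unit 1: place 19 ft³, 2 ft³ left
storage unit 2: place 18 ft³, 4 ft³ left
storage unit 3: place 17 ft³, 9 ft³ left
storage unit 4: place 16 ft³, 13 ft³ left
storage unit 5: place 15 ft³, 15 ft³ left
storage unit 4: place 13 ft³, 0 ft³ left
storage unit 5: place 13 ft³, 2 ft³ left
storage unit 6: place 13 ft³, 21 ft³ left
storage unit 6: place 11 ft³, 10 ft³ left
storage unit 3: place 9 ft³, 0 ft³ left
storage unit 6: place 9 ft³, 1 ft³ left
storage unit 7: place 8 ft³, 67 ft³ left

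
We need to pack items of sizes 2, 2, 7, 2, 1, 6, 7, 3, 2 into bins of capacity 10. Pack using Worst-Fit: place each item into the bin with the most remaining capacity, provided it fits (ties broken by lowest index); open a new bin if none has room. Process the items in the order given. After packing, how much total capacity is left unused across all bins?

Put 2 in bin 1; 8 remain.
Put 2 in bin 1; 6 remain.
Put 7 in bin 2; 3 remain.
Put 2 in bin 1; 4 remain.
Put 1 in bin 1; 3 remain.
Put 6 in bin 3; 4 remain.
Put 7 in bin 4; 3 remain.
Put 3 in bin 3; 1 remain.
Put 2 in bin 1; 1 remain.
4 bins × 10 = 40; used 32; unused 8.

8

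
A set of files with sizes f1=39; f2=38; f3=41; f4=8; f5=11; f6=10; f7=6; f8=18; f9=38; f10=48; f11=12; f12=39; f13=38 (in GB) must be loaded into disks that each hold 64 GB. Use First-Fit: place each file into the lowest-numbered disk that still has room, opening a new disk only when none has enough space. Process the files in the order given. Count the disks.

7 disks

Put f1 (39 GB) in disk 1; 25 GB remain.
Put f2 (38 GB) in disk 2; 26 GB remain.
Put f3 (41 GB) in disk 3; 23 GB remain.
Put f4 (8 GB) in disk 1; 17 GB remain.
Put f5 (11 GB) in disk 1; 6 GB remain.
Put f6 (10 GB) in disk 2; 16 GB remain.
Put f7 (6 GB) in disk 1; 0 GB remain.
Put f8 (18 GB) in disk 3; 5 GB remain.
Put f9 (38 GB) in disk 4; 26 GB remain.
Put f10 (48 GB) in disk 5; 16 GB remain.
Put f11 (12 GB) in disk 2; 4 GB remain.
Put f12 (39 GB) in disk 6; 25 GB remain.
Put f13 (38 GB) in disk 7; 26 GB remain.
Final disks: [39,8,11,6] [38,10,12] [41,18] [38] [48] [39] [38].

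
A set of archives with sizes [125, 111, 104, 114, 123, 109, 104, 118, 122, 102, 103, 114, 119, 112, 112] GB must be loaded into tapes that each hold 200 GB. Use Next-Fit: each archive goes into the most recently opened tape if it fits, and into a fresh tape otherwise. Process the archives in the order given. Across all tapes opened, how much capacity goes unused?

1308

tape 1: place 125 GB, 75 GB left
tape 2: place 111 GB, 89 GB left
tape 3: place 104 GB, 96 GB left
tape 4: place 114 GB, 86 GB left
tape 5: place 123 GB, 77 GB left
tape 6: place 109 GB, 91 GB left
tape 7: place 104 GB, 96 GB left
tape 8: place 118 GB, 82 GB left
tape 9: place 122 GB, 78 GB left
tape 10: place 102 GB, 98 GB left
tape 11: place 103 GB, 97 GB left
tape 12: place 114 GB, 86 GB left
tape 13: place 119 GB, 81 GB left
tape 14: place 112 GB, 88 GB left
tape 15: place 112 GB, 88 GB left
15 tapes × 200 GB = 3000 GB; used 1692 GB; unused 1308 GB.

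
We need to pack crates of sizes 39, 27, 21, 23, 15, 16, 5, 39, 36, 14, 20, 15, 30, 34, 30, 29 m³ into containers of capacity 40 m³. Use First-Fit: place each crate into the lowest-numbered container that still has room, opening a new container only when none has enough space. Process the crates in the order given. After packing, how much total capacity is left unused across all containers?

Put 39 m³ in container 1; 1 m³ remain.
Put 27 m³ in container 2; 13 m³ remain.
Put 21 m³ in container 3; 19 m³ remain.
Put 23 m³ in container 4; 17 m³ remain.
Put 15 m³ in container 3; 4 m³ remain.
Put 16 m³ in container 4; 1 m³ remain.
Put 5 m³ in container 2; 8 m³ remain.
Put 39 m³ in container 5; 1 m³ remain.
Put 36 m³ in container 6; 4 m³ remain.
Put 14 m³ in container 7; 26 m³ remain.
Put 20 m³ in container 7; 6 m³ remain.
Put 15 m³ in container 8; 25 m³ remain.
Put 30 m³ in container 9; 10 m³ remain.
Put 34 m³ in container 10; 6 m³ remain.
Put 30 m³ in container 11; 10 m³ remain.
Put 29 m³ in container 12; 11 m³ remain.
12 containers × 40 m³ = 480 m³; used 393 m³; unused 87 m³.

87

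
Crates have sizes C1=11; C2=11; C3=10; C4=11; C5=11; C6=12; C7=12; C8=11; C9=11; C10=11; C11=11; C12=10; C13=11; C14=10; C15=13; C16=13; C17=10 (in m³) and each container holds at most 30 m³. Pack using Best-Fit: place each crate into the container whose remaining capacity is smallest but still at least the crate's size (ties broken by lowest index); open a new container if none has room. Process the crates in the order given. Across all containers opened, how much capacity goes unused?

container 1: place C1 (11 m³), 19 m³ left
container 1: place C2 (11 m³), 8 m³ left
container 2: place C3 (10 m³), 20 m³ left
container 2: place C4 (11 m³), 9 m³ left
container 3: place C5 (11 m³), 19 m³ left
container 3: place C6 (12 m³), 7 m³ left
container 4: place C7 (12 m³), 18 m³ left
container 4: place C8 (11 m³), 7 m³ left
container 5: place C9 (11 m³), 19 m³ left
container 5: place C10 (11 m³), 8 m³ left
container 6: place C11 (11 m³), 19 m³ left
container 6: place C12 (10 m³), 9 m³ left
container 7: place C13 (11 m³), 19 m³ left
container 7: place C14 (10 m³), 9 m³ left
container 8: place C15 (13 m³), 17 m³ left
container 8: place C16 (13 m³), 4 m³ left
container 9: place C17 (10 m³), 20 m³ left
9 containers × 30 m³ = 270 m³; used 189 m³; unused 81 m³.

81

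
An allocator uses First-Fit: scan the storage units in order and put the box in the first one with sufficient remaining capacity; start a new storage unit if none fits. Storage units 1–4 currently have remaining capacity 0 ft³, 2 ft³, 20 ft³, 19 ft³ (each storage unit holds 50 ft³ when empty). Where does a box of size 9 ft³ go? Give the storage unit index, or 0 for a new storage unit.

3

Storage units with room: storage unit 3 (20 ft³), storage unit 4 (19 ft³).
The first with room is storage unit 3.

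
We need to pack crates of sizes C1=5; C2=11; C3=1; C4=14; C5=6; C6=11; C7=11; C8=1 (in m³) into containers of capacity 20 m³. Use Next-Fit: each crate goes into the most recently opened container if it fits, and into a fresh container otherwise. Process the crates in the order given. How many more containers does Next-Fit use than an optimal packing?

Next-Fit: [5,11,1] [14,6] [11] [11,1] → 4 containers.
4 crates exceed 10 m³ (half the capacity), and no two of those can share a container, so at least 4 containers are needed.
So 4 is already optimal.

0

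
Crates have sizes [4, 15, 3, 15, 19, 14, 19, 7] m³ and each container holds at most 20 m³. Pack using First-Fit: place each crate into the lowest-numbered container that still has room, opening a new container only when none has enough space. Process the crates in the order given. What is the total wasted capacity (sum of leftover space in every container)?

Put 4 m³ in container 1; 16 m³ remain.
Put 15 m³ in container 1; 1 m³ remain.
Put 3 m³ in container 2; 17 m³ remain.
Put 15 m³ in container 2; 2 m³ remain.
Put 19 m³ in container 3; 1 m³ remain.
Put 14 m³ in container 4; 6 m³ remain.
Put 19 m³ in container 5; 1 m³ remain.
Put 7 m³ in container 6; 13 m³ remain.
6 containers × 20 m³ = 120 m³; used 96 m³; unused 24 m³.

24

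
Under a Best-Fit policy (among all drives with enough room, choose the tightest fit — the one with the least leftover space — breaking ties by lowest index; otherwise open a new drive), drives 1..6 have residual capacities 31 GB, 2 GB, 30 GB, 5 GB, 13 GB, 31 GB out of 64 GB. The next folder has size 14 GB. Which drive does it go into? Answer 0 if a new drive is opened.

3

Drives with room: drive 1 (31 GB), drive 3 (30 GB), drive 6 (31 GB).
Tightest fit is drive 3 with 30 GB free.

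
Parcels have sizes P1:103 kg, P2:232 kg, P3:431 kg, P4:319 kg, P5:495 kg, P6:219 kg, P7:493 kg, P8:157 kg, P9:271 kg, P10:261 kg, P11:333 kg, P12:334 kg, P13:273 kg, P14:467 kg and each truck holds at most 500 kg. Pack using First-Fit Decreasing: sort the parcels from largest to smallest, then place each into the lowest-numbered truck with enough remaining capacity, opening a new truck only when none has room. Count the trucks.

Sorted descending: 495, 493, 467, 431, 334, 333, 319, 273, 271, 261, 232, 219, 157, 103.
495 kg → truck 1 (remaining 5 kg)
493 kg → truck 2 (remaining 7 kg)
467 kg → truck 3 (remaining 33 kg)
431 kg → truck 4 (remaining 69 kg)
334 kg → truck 5 (remaining 166 kg)
333 kg → truck 6 (remaining 167 kg)
319 kg → truck 7 (remaining 181 kg)
273 kg → truck 8 (remaining 227 kg)
271 kg → truck 9 (remaining 229 kg)
261 kg → truck 10 (remaining 239 kg)
232 kg → truck 10 (remaining 7 kg)
219 kg → truck 8 (remaining 8 kg)
157 kg → truck 5 (remaining 9 kg)
103 kg → truck 6 (remaining 64 kg)

10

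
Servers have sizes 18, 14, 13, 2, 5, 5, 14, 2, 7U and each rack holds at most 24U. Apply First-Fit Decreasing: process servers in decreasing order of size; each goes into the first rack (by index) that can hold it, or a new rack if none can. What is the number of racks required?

4

Sorted descending: 18, 14, 14, 13, 7, 5, 5, 2, 2.
Put 18U in rack 1; 6U remain.
Put 14U in rack 2; 10U remain.
Put 14U in rack 3; 10U remain.
Put 13U in rack 4; 11U remain.
Put 7U in rack 2; 3U remain.
Put 5U in rack 1; 1U remain.
Put 5U in rack 3; 5U remain.
Put 2U in rack 2; 1U remain.
Put 2U in rack 3; 3U remain.
Final racks: [18,5] [14,7,2] [14,5,2] [13].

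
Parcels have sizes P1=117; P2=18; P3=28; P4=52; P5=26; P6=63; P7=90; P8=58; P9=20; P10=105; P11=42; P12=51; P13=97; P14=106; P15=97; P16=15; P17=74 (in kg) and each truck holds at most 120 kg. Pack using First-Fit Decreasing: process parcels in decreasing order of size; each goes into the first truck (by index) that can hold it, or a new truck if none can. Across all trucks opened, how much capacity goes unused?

141

Sorted descending: 117, 106, 105, 97, 97, 90, 74, 63, 58, 52, 51, 42, 28, 26, 20, 18, 15.
truck 1: place 117 kg, 3 kg left
truck 2: place 106 kg, 14 kg left
truck 3: place 105 kg, 15 kg left
truck 4: place 97 kg, 23 kg left
truck 5: place 97 kg, 23 kg left
truck 6: place 90 kg, 30 kg left
truck 7: place 74 kg, 46 kg left
truck 8: place 63 kg, 57 kg left
truck 9: place 58 kg, 62 kg left
truck 8: place 52 kg, 5 kg left
truck 9: place 51 kg, 11 kg left
truck 7: place 42 kg, 4 kg left
truck 6: place 28 kg, 2 kg left
truck 10: place 26 kg, 94 kg left
truck 4: place 20 kg, 3 kg left
truck 5: place 18 kg, 5 kg left
truck 3: place 15 kg, 0 kg left
10 trucks × 120 kg = 1200 kg; used 1059 kg; unused 141 kg.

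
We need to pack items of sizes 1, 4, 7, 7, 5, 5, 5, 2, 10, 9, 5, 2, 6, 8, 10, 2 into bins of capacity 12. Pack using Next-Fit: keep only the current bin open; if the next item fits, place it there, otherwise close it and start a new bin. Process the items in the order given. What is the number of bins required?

9

bin 1: place 1, 11 left
bin 1: place 4, 7 left
bin 1: place 7, 0 left
bin 2: place 7, 5 left
bin 2: place 5, 0 left
bin 3: place 5, 7 left
bin 3: place 5, 2 left
bin 3: place 2, 0 left
bin 4: place 10, 2 left
bin 5: place 9, 3 left
bin 6: place 5, 7 left
bin 6: place 2, 5 left
bin 7: place 6, 6 left
bin 8: place 8, 4 left
bin 9: place 10, 2 left
bin 9: place 2, 0 left
Final bins: [1,4,7] [7,5] [5,5,2] [10] [9] [5,2] [6] [8] [10,2].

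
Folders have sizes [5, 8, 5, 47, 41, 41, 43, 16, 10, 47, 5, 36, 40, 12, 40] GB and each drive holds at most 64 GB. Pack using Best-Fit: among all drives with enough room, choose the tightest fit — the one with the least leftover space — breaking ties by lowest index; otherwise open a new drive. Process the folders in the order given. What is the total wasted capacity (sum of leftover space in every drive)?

Put 5 GB in drive 1; 59 GB remain.
Put 8 GB in drive 1; 51 GB remain.
Put 5 GB in drive 1; 46 GB remain.
Put 47 GB in drive 2; 17 GB remain.
Put 41 GB in drive 1; 5 GB remain.
Put 41 GB in drive 3; 23 GB remain.
Put 43 GB in drive 4; 21 GB remain.
Put 16 GB in drive 2; 1 GB remain.
Put 10 GB in drive 4; 11 GB remain.
Put 47 GB in drive 5; 17 GB remain.
Put 5 GB in drive 1; 0 GB remain.
Put 36 GB in drive 6; 28 GB remain.
Put 40 GB in drive 7; 24 GB remain.
Put 12 GB in drive 5; 5 GB remain.
Put 40 GB in drive 8; 24 GB remain.
8 drives × 64 GB = 512 GB; used 396 GB; unused 116 GB.

116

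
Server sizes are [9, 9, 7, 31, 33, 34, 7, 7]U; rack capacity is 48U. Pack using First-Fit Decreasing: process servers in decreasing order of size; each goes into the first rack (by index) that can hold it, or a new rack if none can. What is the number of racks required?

4

Sorted descending: 34, 33, 31, 9, 9, 7, 7, 7.
Put 34U in rack 1; 14U remain.
Put 33U in rack 2; 15U remain.
Put 31U in rack 3; 17U remain.
Put 9U in rack 1; 5U remain.
Put 9U in rack 2; 6U remain.
Put 7U in rack 3; 10U remain.
Put 7U in rack 3; 3U remain.
Put 7U in rack 4; 41U remain.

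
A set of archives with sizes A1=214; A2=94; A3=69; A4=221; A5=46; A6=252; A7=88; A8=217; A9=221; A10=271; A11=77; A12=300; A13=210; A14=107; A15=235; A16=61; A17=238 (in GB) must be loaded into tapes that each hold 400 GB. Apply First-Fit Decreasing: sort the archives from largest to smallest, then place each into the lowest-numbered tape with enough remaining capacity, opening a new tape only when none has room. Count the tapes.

Sorted descending: 300, 271, 252, 238, 235, 221, 221, 217, 214, 210, 107, 94, 88, 77, 69, 61, 46.
Put 300 GB in tape 1; 100 GB remain.
Put 271 GB in tape 2; 129 GB remain.
Put 252 GB in tape 3; 148 GB remain.
Put 238 GB in tape 4; 162 GB remain.
Put 235 GB in tape 5; 165 GB remain.
Put 221 GB in tape 6; 179 GB remain.
Put 221 GB in tape 7; 179 GB remain.
Put 217 GB in tape 8; 183 GB remain.
Put 214 GB in tape 9; 186 GB remain.
Put 210 GB in tape 10; 190 GB remain.
Put 107 GB in tape 2; 22 GB remain.
Put 94 GB in tape 1; 6 GB remain.
Put 88 GB in tape 3; 60 GB remain.
Put 77 GB in tape 4; 85 GB remain.
Put 69 GB in tape 4; 16 GB remain.
Put 61 GB in tape 5; 104 GB remain.
Put 46 GB in tape 3; 14 GB remain.
Final tapes: [300,94] [271,107] [252,88,46] [238,77,69] [235,61] [221] [221] [217] [214] [210].

10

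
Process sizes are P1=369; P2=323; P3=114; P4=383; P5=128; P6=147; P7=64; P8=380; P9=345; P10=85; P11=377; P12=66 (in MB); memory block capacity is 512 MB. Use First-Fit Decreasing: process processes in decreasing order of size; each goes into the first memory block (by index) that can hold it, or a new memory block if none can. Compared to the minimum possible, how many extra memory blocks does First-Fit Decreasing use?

0

First-Fit Decreasing: [383,128] [380,114] [377,85] [369,66,64] [345,147] [323] → 6 memory blocks.
Total size 2781 MB; any packing needs at least ⌈2781/512⌉ = 6 memory blocks.
So 6 is already optimal.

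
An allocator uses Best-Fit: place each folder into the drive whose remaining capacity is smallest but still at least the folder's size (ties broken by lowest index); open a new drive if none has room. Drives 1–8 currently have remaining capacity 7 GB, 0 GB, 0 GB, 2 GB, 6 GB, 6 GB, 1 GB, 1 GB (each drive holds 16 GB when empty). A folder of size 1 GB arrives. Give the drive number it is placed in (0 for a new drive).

7

Drives with room: drive 1 (7 GB), drive 4 (2 GB), drive 5 (6 GB), drive 6 (6 GB), drive 7 (1 GB), drive 8 (1 GB).
Tightest fit is drive 7 with 1 GB free.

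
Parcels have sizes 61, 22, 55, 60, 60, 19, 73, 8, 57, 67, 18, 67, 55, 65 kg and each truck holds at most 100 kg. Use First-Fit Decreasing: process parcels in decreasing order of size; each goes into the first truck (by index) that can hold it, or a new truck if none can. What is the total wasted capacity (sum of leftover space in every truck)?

Sorted descending: 73, 67, 67, 65, 61, 60, 60, 57, 55, 55, 22, 19, 18, 8.
truck 1: place 73 kg, 27 kg left
truck 2: place 67 kg, 33 kg left
truck 3: place 67 kg, 33 kg left
truck 4: place 65 kg, 35 kg left
truck 5: place 61 kg, 39 kg left
truck 6: place 60 kg, 40 kg left
truck 7: place 60 kg, 40 kg left
truck 8: place 57 kg, 43 kg left
truck 9: place 55 kg, 45 kg left
truck 10: place 55 kg, 45 kg left
truck 1: place 22 kg, 5 kg left
truck 2: place 19 kg, 14 kg left
truck 3: place 18 kg, 15 kg left
truck 2: place 8 kg, 6 kg left
10 trucks × 100 kg = 1000 kg; used 687 kg; unused 313 kg.

313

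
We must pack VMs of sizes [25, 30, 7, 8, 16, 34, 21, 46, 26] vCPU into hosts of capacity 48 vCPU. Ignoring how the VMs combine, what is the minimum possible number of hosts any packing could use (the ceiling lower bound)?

Total size = 25 + 30 + 7 + 8 + 16 + 34 + 21 + 46 + 26 = 213 vCPU.
⌈213 / 48⌉ = 5.

5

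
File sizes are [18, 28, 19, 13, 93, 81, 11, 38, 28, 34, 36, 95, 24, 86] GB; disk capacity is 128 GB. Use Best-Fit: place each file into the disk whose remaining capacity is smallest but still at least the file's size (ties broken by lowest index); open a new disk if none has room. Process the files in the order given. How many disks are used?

6

Put 18 GB in disk 1; 110 GB remain.
Put 28 GB in disk 1; 82 GB remain.
Put 19 GB in disk 1; 63 GB remain.
Put 13 GB in disk 1; 50 GB remain.
Put 93 GB in disk 2; 35 GB remain.
Put 81 GB in disk 3; 47 GB remain.
Put 11 GB in disk 2; 24 GB remain.
Put 38 GB in disk 3; 9 GB remain.
Put 28 GB in disk 1; 22 GB remain.
Put 34 GB in disk 4; 94 GB remain.
Put 36 GB in disk 4; 58 GB remain.
Put 95 GB in disk 5; 33 GB remain.
Put 24 GB in disk 2; 0 GB remain.
Put 86 GB in disk 6; 42 GB remain.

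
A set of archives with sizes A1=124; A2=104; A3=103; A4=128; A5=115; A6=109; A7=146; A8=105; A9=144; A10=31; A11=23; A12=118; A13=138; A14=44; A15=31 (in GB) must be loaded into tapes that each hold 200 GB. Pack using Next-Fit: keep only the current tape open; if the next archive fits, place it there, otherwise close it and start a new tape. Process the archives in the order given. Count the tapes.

12

A1 (124 GB) → tape 1 (remaining 76 GB)
A2 (104 GB) → tape 2 (remaining 96 GB)
A3 (103 GB) → tape 3 (remaining 97 GB)
A4 (128 GB) → tape 4 (remaining 72 GB)
A5 (115 GB) → tape 5 (remaining 85 GB)
A6 (109 GB) → tape 6 (remaining 91 GB)
A7 (146 GB) → tape 7 (remaining 54 GB)
A8 (105 GB) → tape 8 (remaining 95 GB)
A9 (144 GB) → tape 9 (remaining 56 GB)
A10 (31 GB) → tape 9 (remaining 25 GB)
A11 (23 GB) → tape 9 (remaining 2 GB)
A12 (118 GB) → tape 10 (remaining 82 GB)
A13 (138 GB) → tape 11 (remaining 62 GB)
A14 (44 GB) → tape 11 (remaining 18 GB)
A15 (31 GB) → tape 12 (remaining 169 GB)
Final tapes: [124] [104] [103] [128] [115] [109] [146] [105] [144,31,23] [118] [138,44] [31].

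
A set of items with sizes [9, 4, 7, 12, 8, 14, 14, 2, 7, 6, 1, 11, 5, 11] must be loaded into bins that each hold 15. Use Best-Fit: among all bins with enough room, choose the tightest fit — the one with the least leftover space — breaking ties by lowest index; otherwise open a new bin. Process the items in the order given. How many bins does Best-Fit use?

Put 9 in bin 1; 6 remain.
Put 4 in bin 1; 2 remain.
Put 7 in bin 2; 8 remain.
Put 12 in bin 3; 3 remain.
Put 8 in bin 2; 0 remain.
Put 14 in bin 4; 1 remain.
Put 14 in bin 5; 1 remain.
Put 2 in bin 1; 0 remain.
Put 7 in bin 6; 8 remain.
Put 6 in bin 6; 2 remain.
Put 1 in bin 4; 0 remain.
Put 11 in bin 7; 4 remain.
Put 5 in bin 8; 10 remain.
Put 11 in bin 9; 4 remain.

9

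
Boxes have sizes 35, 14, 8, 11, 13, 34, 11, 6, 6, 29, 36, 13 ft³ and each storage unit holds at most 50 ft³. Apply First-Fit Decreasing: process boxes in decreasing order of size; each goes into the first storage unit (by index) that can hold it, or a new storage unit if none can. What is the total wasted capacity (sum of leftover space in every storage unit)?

Sorted descending: 36, 35, 34, 29, 14, 13, 13, 11, 11, 8, 6, 6.
36 ft³ → storage unit 1 (remaining 14 ft³)
35 ft³ → storage unit 2 (remaining 15 ft³)
34 ft³ → storage unit 3 (remaining 16 ft³)
29 ft³ → storage unit 4 (remaining 21 ft³)
14 ft³ → storage unit 1 (remaining 0 ft³)
13 ft³ → storage unit 2 (remaining 2 ft³)
13 ft³ → storage unit 3 (remaining 3 ft³)
11 ft³ → storage unit 4 (remaining 10 ft³)
11 ft³ → storage unit 5 (remaining 39 ft³)
8 ft³ → storage unit 4 (remaining 2 ft³)
6 ft³ → storage unit 5 (remaining 33 ft³)
6 ft³ → storage unit 5 (remaining 27 ft³)
5 storage units × 50 ft³ = 250 ft³; used 216 ft³; unused 34 ft³.

34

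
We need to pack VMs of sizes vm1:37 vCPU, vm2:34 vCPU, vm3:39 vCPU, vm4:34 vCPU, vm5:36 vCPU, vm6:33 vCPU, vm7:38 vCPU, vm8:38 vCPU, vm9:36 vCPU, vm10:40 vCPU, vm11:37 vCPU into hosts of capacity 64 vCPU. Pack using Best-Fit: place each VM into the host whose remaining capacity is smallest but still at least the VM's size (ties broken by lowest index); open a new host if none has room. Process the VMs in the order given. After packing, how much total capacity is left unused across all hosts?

302

host 1: place vm1 (37 vCPU), 27 vCPU left
host 2: place vm2 (34 vCPU), 30 vCPU left
host 3: place vm3 (39 vCPU), 25 vCPU left
host 4: place vm4 (34 vCPU), 30 vCPU left
host 5: place vm5 (36 vCPU), 28 vCPU left
host 6: place vm6 (33 vCPU), 31 vCPU left
host 7: place vm7 (38 vCPU), 26 vCPU left
host 8: place vm8 (38 vCPU), 26 vCPU left
host 9: place vm9 (36 vCPU), 28 vCPU left
host 10: place vm10 (40 vCPU), 24 vCPU left
host 11: place vm11 (37 vCPU), 27 vCPU left
11 hosts × 64 vCPU = 704 vCPU; used 402 vCPU; unused 302 vCPU.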